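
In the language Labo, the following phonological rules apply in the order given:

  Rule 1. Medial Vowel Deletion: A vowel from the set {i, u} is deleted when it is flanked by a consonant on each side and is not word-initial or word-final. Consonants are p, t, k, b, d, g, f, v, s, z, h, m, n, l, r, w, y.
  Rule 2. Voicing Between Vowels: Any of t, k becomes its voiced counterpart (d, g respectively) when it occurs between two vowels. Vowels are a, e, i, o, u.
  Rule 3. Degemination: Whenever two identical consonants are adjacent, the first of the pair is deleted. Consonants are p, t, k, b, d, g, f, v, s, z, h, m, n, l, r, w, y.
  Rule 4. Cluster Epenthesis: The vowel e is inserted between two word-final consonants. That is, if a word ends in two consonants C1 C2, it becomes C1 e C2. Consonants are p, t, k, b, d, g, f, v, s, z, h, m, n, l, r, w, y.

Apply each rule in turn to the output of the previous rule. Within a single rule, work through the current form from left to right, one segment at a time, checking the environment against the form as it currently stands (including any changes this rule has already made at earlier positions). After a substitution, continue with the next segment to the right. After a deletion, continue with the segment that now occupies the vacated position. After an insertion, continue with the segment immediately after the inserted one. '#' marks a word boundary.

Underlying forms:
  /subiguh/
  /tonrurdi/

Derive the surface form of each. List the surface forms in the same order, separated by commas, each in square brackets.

[sbgeh], [tonrdi]

/subiguh/:
  Rule 1 Medial Vowel Deletion: [subiguh] → [sbgh]
  Rule 2 Voicing Between Vowels: no change — [sbgh]
  Rule 3 Degemination: no change — [sbgh]
  Rule 4 Cluster Epenthesis: [sbgh] → [sbgeh]
/tonrurdi/:
  Rule 1 Medial Vowel Deletion: [tonrurdi] → [tonrrdi]
  Rule 2 Voicing Between Vowels: no change — [tonrrdi]
  Rule 3 Degemination: [tonrrdi] → [tonrdi]
  Rule 4 Cluster Epenthesis: no change — [tonrdi]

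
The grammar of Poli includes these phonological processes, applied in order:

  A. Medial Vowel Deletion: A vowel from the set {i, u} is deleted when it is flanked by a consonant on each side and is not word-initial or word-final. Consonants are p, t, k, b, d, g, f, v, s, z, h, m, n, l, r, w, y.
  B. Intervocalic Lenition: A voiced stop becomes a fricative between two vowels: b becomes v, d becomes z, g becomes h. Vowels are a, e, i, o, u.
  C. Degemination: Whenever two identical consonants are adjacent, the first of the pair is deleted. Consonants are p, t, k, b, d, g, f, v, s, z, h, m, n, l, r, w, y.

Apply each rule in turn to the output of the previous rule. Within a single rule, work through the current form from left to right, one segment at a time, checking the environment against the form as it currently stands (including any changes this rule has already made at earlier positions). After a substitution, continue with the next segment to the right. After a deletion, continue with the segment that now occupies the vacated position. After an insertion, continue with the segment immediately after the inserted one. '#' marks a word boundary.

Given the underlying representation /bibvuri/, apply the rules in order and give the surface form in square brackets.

[bvri]

A Medial Vowel Deletion: [bibvuri] → [bbvri]
B Intervocalic Lenition: no change — [bbvri]
C Degemination: [bbvri] → [bvri]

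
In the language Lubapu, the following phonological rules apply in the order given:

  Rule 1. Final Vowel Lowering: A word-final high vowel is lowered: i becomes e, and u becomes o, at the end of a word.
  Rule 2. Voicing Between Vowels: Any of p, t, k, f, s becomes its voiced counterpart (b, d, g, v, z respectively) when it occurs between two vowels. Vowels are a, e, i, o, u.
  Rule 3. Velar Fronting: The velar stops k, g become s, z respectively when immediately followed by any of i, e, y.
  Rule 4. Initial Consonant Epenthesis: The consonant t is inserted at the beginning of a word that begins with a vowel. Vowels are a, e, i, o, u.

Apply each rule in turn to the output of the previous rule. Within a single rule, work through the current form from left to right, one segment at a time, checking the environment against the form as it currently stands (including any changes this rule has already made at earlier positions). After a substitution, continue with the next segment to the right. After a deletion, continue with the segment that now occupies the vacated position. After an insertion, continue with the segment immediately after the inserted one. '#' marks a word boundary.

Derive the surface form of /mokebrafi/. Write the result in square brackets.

[mozebrave]

Rule 1 Final Vowel Lowering: [mokebrafi] → [mokebrafe]
Rule 2 Voicing Between Vowels: [mokebrafe] → [mogebrave]
Rule 3 Velar Fronting: [mogebrave] → [mozebrave]
Rule 4 Initial Consonant Epenthesis: no change — [mozebrave]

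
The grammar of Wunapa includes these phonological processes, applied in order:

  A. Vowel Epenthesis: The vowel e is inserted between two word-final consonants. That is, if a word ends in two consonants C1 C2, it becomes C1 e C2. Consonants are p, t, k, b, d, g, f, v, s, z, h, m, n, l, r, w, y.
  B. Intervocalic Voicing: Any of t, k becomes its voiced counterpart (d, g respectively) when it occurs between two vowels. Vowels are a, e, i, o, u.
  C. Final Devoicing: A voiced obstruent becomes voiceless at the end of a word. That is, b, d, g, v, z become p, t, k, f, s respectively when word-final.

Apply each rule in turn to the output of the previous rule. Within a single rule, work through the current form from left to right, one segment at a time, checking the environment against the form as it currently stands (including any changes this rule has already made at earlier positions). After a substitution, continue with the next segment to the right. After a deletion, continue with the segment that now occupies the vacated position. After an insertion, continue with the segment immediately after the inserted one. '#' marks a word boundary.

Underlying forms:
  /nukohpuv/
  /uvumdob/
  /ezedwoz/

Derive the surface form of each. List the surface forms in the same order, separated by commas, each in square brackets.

/nukohpuv/:
  A Vowel Epenthesis: no change — [nukohpuv]
  B Intervocalic Voicing: [nukohpuv] → [nugohpuv]
  C Final Devoicing: [nugohpuv] → [nugohpuf]
/uvumdob/:
  A Vowel Epenthesis: no change — [uvumdob]
  B Intervocalic Voicing: no change — [uvumdob]
  C Final Devoicing: [uvumdob] → [uvumdop]
/ezedwoz/:
  A Vowel Epenthesis: no change — [ezedwoz]
  B Intervocalic Voicing: no change — [ezedwoz]
  C Final Devoicing: [ezedwoz] → [ezedwos]

[nugohpuf], [uvumdop], [ezedwos]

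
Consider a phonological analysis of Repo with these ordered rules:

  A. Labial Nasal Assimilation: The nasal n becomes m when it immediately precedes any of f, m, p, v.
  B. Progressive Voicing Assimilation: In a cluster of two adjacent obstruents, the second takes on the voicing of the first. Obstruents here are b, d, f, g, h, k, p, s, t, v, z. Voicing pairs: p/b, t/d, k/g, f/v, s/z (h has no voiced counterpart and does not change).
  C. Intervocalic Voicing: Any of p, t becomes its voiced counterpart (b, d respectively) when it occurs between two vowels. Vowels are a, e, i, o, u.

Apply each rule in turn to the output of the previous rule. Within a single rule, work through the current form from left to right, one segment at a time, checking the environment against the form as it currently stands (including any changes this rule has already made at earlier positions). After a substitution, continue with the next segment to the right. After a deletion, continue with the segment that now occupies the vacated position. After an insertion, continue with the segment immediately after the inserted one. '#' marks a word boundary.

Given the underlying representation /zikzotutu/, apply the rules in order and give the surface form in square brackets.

[ziksodudu]

A Labial Nasal Assimilation: no change — [zikzotutu]
B Progressive Voicing Assimilation: [zikzotutu] → [ziksotutu]
C Intervocalic Voicing: [ziksotutu] → [ziksodudu]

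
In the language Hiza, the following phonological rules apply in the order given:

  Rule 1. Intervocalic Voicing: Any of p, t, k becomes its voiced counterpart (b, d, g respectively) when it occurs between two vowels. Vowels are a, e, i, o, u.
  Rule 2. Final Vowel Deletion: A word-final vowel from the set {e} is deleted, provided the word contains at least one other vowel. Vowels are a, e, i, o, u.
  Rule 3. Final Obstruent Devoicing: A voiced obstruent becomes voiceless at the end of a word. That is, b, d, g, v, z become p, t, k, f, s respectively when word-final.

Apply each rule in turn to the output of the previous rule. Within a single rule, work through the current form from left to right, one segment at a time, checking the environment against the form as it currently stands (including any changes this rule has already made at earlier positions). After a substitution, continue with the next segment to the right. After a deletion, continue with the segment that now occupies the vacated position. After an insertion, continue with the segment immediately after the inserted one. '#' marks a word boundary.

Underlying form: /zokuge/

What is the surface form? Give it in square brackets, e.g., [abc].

[zoguk]

Rule 1 Intervocalic Voicing: [zokuge] → [zoguge]
Rule 2 Final Vowel Deletion: [zoguge] → [zogug]
Rule 3 Final Obstruent Devoicing: [zogug] → [zoguk]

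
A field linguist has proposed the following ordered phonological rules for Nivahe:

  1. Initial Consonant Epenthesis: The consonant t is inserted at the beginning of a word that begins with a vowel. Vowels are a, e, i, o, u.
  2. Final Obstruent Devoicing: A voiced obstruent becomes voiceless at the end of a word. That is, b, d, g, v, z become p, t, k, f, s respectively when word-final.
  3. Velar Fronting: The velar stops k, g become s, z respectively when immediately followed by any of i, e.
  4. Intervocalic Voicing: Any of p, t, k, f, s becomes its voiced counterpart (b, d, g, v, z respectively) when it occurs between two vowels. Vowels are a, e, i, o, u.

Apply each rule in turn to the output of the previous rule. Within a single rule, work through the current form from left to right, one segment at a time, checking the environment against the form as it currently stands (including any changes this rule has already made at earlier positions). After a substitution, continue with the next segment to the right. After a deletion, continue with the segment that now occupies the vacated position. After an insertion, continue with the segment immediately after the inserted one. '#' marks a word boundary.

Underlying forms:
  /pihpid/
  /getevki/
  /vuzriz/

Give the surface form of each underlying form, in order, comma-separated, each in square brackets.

/pihpid/:
  1 Initial Consonant Epenthesis: no change — [pihpid]
  2 Final Obstruent Devoicing: [pihpid] → [pihpit]
  3 Velar Fronting: no change — [pihpit]
  4 Intervocalic Voicing: no change — [pihpit]
/getevki/:
  1 Initial Consonant Epenthesis: no change — [getevki]
  2 Final Obstruent Devoicing: no change — [getevki]
  3 Velar Fronting: [getevki] → [zetevsi]
  4 Intervocalic Voicing: [zetevsi] → [zedevsi]
/vuzriz/:
  1 Initial Consonant Epenthesis: no change — [vuzriz]
  2 Final Obstruent Devoicing: [vuzriz] → [vuzris]
  3 Velar Fronting: no change — [vuzris]
  4 Intervocalic Voicing: no change — [vuzris]

[pihpit], [zedevsi], [vuzris]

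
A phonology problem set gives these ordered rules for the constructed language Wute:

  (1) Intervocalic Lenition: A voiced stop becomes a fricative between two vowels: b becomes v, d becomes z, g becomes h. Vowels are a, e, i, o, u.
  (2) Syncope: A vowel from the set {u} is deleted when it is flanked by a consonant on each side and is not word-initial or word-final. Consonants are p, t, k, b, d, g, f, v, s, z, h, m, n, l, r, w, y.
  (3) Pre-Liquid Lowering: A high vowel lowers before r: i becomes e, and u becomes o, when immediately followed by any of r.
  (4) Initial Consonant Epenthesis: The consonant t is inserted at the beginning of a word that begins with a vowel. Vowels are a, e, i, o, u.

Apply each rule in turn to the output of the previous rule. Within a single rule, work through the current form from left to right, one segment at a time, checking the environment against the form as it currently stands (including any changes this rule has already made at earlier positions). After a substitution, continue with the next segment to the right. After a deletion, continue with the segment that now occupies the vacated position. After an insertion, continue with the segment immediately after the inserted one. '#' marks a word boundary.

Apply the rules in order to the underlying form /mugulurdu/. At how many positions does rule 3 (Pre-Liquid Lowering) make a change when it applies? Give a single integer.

(1) Intervocalic Lenition: [mugulurdu] → [muhulurdu]
(2) Syncope: [muhulurdu] → [mhlrdu]
(3) Pre-Liquid Lowering: no change — [mhlrdu]
(4) Initial Consonant Epenthesis: no change — [mhlrdu]
Rule 3 changed 0 position(s).

0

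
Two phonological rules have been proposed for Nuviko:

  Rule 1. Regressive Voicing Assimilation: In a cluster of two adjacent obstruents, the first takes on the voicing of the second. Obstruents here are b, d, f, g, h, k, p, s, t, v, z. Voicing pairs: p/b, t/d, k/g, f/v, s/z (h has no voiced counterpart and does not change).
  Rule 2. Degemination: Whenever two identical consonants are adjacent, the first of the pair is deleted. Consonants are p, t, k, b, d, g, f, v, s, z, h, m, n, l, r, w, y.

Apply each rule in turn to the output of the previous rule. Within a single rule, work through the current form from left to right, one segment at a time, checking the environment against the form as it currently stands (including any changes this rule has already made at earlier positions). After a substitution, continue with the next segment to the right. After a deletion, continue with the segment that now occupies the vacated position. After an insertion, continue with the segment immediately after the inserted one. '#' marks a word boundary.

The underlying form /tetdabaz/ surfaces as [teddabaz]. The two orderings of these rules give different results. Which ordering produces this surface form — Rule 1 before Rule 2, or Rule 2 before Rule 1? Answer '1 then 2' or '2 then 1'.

2 then 1

Order 1 then 2:
  1 Regressive Voicing Assimilation: [tetdabaz] → [teddabaz]
  2 Degemination: [teddabaz] → [tedabaz]
  result: [tedabaz]
Order 2 then 1:
  2 Degemination: no change — [tetdabaz]
  1 Regressive Voicing Assimilation: [tetdabaz] → [teddabaz]
  result: [teddabaz]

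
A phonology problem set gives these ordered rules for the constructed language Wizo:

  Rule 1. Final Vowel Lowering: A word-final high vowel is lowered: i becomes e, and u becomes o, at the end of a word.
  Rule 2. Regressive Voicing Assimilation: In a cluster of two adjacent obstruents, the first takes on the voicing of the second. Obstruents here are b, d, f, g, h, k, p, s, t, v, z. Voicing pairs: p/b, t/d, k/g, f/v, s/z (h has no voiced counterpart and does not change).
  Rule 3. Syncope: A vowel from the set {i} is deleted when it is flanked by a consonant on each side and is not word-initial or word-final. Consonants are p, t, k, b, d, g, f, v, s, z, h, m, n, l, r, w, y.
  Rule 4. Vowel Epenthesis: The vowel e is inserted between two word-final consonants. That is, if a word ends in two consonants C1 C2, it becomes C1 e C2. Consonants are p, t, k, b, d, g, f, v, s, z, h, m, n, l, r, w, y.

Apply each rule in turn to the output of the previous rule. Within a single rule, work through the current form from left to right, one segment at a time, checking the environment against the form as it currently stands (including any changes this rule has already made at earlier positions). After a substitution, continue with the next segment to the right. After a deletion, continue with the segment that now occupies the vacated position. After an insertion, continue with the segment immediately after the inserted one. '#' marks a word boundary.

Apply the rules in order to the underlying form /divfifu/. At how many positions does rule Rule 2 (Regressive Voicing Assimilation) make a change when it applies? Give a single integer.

1

Rule 1 Final Vowel Lowering: [divfifu] → [divfifo]
Rule 2 Regressive Voicing Assimilation: [divfifo] → [diffifo]
Rule 3 Syncope: [diffifo] → [dfffo]
Rule 4 Vowel Epenthesis: no change — [dfffo]
Rule Rule 2 changed 1 position(s).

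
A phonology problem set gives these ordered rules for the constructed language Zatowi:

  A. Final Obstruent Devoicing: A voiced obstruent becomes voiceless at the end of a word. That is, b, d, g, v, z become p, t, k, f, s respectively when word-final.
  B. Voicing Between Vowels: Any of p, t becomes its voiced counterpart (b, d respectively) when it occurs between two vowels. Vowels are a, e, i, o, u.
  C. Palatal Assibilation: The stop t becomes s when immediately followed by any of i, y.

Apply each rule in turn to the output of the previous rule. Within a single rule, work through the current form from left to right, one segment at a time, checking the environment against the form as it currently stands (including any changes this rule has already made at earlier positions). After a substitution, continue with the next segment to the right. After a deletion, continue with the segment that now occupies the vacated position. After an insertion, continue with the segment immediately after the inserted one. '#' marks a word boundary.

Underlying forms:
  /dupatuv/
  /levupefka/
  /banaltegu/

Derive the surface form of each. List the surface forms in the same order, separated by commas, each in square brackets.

/dupatuv/:
  A Final Obstruent Devoicing: [dupatuv] → [dupatuf]
  B Voicing Between Vowels: [dupatuf] → [dubaduf]
  C Palatal Assibilation: no change — [dubaduf]
/levupefka/:
  A Final Obstruent Devoicing: no change — [levupefka]
  B Voicing Between Vowels: [levupefka] → [levubefka]
  C Palatal Assibilation: no change — [levubefka]
/banaltegu/:
  A Final Obstruent Devoicing: no change — [banaltegu]
  B Voicing Between Vowels: no change — [banaltegu]
  C Palatal Assibilation: no change — [banaltegu]

[dubaduf], [levubefka], [banaltegu]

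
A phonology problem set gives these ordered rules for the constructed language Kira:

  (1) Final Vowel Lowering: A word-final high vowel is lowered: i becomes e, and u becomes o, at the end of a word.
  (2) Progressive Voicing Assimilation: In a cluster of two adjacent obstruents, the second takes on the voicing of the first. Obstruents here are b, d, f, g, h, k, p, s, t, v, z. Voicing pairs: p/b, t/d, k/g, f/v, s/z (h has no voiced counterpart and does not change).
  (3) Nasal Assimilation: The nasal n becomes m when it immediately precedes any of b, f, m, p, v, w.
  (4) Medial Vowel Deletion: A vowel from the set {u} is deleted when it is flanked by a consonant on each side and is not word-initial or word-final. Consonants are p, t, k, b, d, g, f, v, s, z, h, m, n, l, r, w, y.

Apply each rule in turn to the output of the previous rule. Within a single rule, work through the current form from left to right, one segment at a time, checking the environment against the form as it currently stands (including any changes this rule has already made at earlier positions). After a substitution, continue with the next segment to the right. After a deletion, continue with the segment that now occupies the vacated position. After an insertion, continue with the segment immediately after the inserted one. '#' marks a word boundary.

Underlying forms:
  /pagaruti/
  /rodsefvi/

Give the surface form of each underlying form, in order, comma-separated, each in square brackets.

[pagarte], [rodzeffe]

/pagaruti/:
  (1) Final Vowel Lowering: [pagaruti] → [pagarute]
  (2) Progressive Voicing Assimilation: no change — [pagarute]
  (3) Nasal Assimilation: no change — [pagarute]
  (4) Medial Vowel Deletion: [pagarute] → [pagarte]
/rodsefvi/:
  (1) Final Vowel Lowering: [rodsefvi] → [rodsefve]
  (2) Progressive Voicing Assimilation: [rodsefve] → [rodzeffe]
  (3) Nasal Assimilation: no change — [rodzeffe]
  (4) Medial Vowel Deletion: no change — [rodzeffe]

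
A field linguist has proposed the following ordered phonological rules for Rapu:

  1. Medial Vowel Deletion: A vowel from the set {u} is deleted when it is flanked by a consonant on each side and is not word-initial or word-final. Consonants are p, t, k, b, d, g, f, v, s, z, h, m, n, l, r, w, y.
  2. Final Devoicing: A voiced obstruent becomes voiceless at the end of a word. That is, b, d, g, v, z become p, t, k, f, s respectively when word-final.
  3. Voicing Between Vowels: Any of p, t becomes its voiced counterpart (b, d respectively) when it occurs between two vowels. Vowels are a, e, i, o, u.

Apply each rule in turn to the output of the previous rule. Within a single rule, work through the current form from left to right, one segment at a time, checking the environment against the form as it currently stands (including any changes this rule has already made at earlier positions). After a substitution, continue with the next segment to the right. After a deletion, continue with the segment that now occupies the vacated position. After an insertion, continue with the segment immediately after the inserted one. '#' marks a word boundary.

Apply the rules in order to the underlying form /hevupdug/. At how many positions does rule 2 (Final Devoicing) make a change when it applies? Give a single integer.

1

1 Medial Vowel Deletion: [hevupdug] → [hevpdg]
2 Final Devoicing: [hevpdg] → [hevpdk]
3 Voicing Between Vowels: no change — [hevpdk]
Rule 2 changed 1 position(s).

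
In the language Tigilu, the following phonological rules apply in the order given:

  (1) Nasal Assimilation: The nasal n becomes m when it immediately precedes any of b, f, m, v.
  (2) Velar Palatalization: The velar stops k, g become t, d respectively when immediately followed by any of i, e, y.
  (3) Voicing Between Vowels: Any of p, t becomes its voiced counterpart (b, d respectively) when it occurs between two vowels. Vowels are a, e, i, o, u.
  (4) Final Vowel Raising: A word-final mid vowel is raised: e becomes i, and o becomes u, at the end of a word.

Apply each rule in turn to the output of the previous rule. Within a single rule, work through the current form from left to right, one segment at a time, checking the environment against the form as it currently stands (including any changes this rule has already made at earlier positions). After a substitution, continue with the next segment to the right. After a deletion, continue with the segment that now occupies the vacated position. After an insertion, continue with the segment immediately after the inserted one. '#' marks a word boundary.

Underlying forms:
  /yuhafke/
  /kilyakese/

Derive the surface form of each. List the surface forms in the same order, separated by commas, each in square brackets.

[yuhafti], [tilyadesi]

/yuhafke/:
  (1) Nasal Assimilation: no change — [yuhafke]
  (2) Velar Palatalization: [yuhafke] → [yuhafte]
  (3) Voicing Between Vowels: no change — [yuhafte]
  (4) Final Vowel Raising: [yuhafte] → [yuhafti]
/kilyakese/:
  (1) Nasal Assimilation: no change — [kilyakese]
  (2) Velar Palatalization: [kilyakese] → [tilyatese]
  (3) Voicing Between Vowels: [tilyatese] → [tilyadese]
  (4) Final Vowel Raising: [tilyadese] → [tilyadesi]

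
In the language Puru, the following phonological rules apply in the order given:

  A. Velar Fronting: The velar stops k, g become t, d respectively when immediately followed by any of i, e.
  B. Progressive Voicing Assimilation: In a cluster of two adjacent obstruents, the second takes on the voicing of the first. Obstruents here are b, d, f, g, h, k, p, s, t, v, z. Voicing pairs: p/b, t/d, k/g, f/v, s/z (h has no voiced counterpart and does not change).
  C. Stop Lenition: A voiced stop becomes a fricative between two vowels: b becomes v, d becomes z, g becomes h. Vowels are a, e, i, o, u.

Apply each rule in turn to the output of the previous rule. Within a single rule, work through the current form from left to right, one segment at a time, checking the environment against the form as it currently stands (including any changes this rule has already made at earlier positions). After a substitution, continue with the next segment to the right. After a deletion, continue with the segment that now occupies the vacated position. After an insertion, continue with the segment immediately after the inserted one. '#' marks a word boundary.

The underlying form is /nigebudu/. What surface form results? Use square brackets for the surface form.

[nizevuzu]

A Velar Fronting: [nigebudu] → [nidebudu]
B Progressive Voicing Assimilation: no change — [nidebudu]
C Stop Lenition: [nidebudu] → [nizevuzu]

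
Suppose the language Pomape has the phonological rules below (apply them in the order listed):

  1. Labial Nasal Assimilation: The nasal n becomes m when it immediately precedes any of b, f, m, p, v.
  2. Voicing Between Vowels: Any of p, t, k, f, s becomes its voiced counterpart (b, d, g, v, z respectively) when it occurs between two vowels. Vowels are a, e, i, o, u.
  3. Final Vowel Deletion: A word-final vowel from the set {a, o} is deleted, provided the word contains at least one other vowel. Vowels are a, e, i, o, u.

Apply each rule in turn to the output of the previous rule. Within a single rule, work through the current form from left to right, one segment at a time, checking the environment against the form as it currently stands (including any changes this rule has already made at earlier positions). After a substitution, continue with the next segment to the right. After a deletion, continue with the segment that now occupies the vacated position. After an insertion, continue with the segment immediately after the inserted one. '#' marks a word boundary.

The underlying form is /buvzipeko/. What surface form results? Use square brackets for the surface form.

1 Labial Nasal Assimilation: no change — [buvzipeko]
2 Voicing Between Vowels: [buvzipeko] → [buvzibego]
3 Final Vowel Deletion: [buvzibego] → [buvzibeg]

[buvzibeg]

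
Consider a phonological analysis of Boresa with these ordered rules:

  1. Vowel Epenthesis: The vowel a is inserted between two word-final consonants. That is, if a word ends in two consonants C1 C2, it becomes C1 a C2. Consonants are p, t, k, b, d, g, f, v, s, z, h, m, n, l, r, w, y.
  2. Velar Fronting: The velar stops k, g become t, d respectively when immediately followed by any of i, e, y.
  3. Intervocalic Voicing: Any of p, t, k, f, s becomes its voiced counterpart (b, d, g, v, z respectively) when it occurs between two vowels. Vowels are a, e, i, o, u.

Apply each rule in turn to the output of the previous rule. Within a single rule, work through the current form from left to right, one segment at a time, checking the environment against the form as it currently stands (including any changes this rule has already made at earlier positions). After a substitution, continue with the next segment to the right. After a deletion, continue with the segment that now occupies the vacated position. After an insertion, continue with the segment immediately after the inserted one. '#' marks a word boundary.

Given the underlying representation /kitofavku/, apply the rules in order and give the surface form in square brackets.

[tidovavku]

1 Vowel Epenthesis: no change — [kitofavku]
2 Velar Fronting: [kitofavku] → [titofavku]
3 Intervocalic Voicing: [titofavku] → [tidovavku]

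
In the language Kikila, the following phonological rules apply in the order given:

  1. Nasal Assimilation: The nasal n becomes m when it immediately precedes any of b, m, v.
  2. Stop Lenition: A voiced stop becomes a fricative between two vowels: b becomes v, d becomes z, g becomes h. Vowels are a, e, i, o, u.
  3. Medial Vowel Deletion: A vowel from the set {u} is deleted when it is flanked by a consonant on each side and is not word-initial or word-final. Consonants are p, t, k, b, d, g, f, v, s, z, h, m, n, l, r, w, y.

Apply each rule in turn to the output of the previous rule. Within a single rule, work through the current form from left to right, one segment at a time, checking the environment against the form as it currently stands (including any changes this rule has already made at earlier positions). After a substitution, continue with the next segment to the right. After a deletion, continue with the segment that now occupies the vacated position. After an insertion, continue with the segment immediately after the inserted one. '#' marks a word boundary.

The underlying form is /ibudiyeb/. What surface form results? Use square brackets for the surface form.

1 Nasal Assimilation: no change — [ibudiyeb]
2 Stop Lenition: [ibudiyeb] → [ivuziyeb]
3 Medial Vowel Deletion: [ivuziyeb] → [ivziyeb]

[ivziyeb]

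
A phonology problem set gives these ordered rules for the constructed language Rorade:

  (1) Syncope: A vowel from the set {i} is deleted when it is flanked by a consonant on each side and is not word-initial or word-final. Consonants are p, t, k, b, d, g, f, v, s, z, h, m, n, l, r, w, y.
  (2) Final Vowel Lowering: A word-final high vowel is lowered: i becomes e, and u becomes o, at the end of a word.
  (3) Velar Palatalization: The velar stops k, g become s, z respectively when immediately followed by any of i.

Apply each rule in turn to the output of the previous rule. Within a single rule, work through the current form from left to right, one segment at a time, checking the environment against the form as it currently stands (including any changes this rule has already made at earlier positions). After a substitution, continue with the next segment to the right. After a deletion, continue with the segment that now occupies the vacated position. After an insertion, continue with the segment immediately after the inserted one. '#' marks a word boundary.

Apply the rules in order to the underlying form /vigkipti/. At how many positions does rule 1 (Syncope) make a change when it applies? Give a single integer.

(1) Syncope: [vigkipti] → [vgkpti]
(2) Final Vowel Lowering: [vgkpti] → [vgkpte]
(3) Velar Palatalization: no change — [vgkpte]
Rule 1 changed 2 position(s).

2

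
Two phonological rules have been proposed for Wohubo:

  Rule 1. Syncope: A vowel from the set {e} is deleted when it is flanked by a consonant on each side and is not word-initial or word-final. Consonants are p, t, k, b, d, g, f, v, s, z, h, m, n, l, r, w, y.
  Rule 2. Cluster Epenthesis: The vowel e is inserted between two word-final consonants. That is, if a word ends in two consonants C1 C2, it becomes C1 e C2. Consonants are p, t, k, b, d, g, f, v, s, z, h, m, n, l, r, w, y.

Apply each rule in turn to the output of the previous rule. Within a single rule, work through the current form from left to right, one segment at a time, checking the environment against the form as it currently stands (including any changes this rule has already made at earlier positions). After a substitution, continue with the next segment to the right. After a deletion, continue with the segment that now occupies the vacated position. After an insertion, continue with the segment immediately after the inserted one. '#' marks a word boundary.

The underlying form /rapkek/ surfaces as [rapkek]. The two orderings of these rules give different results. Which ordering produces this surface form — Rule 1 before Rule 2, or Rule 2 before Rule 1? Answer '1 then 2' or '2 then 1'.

Order 1 then 2:
  1 Syncope: [rapkek] → [rapkk]
  2 Cluster Epenthesis: [rapkk] → [rapkek]
  result: [rapkek]
Order 2 then 1:
  2 Cluster Epenthesis: no change — [rapkek]
  1 Syncope: [rapkek] → [rapkk]
  result: [rapkk]

1 then 2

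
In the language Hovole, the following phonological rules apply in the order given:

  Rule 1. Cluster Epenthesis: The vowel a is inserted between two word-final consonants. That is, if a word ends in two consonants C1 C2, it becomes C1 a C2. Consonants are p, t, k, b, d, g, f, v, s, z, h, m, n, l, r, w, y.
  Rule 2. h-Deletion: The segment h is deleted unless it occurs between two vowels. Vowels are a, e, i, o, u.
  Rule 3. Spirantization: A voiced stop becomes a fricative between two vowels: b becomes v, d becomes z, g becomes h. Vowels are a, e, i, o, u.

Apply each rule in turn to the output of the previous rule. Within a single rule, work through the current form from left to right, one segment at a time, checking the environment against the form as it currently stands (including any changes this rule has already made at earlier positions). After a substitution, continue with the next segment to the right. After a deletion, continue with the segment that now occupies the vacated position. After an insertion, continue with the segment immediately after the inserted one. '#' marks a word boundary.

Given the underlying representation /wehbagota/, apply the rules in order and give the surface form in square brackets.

Rule 1 Cluster Epenthesis: no change — [wehbagota]
Rule 2 h-Deletion: [wehbagota] → [webagota]
Rule 3 Spirantization: [webagota] → [wevahota]

[wevahota]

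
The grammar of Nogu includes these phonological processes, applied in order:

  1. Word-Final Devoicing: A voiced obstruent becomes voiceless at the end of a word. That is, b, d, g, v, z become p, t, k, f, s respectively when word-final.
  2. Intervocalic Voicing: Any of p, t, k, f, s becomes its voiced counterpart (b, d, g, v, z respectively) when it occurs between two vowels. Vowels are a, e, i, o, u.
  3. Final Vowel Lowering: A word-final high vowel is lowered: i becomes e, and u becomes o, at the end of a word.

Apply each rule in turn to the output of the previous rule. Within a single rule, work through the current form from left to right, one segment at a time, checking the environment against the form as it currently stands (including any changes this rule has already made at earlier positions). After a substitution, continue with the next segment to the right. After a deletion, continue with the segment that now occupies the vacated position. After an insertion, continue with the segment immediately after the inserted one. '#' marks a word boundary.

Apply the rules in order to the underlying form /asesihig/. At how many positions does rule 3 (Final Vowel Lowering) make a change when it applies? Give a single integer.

1 Word-Final Devoicing: [asesihig] → [asesihik]
2 Intervocalic Voicing: [asesihik] → [azezihik]
3 Final Vowel Lowering: no change — [azezihik]
Rule 3 changed 0 position(s).

0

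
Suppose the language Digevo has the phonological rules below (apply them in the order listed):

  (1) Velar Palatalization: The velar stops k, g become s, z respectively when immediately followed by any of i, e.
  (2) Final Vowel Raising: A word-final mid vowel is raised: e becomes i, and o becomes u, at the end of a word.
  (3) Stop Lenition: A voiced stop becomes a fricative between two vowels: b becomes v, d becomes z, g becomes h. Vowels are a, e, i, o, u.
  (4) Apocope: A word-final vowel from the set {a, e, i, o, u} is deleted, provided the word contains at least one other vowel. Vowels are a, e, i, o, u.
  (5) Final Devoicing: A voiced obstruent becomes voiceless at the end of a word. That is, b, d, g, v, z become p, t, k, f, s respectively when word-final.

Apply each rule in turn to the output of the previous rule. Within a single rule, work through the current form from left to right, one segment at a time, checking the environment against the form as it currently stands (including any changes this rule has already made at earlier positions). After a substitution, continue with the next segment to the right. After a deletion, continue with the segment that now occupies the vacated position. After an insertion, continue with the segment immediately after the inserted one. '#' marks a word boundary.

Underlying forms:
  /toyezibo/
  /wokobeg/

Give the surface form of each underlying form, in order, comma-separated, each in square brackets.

[toyezif], [wokovek]

/toyezibo/:
  (1) Velar Palatalization: no change — [toyezibo]
  (2) Final Vowel Raising: [toyezibo] → [toyezibu]
  (3) Stop Lenition: [toyezibu] → [toyezivu]
  (4) Apocope: [toyezivu] → [toyeziv]
  (5) Final Devoicing: [toyeziv] → [toyezif]
/wokobeg/:
  (1) Velar Palatalization: no change — [wokobeg]
  (2) Final Vowel Raising: no change — [wokobeg]
  (3) Stop Lenition: [wokobeg] → [wokoveg]
  (4) Apocope: no change — [wokoveg]
  (5) Final Devoicing: [wokoveg] → [wokovek]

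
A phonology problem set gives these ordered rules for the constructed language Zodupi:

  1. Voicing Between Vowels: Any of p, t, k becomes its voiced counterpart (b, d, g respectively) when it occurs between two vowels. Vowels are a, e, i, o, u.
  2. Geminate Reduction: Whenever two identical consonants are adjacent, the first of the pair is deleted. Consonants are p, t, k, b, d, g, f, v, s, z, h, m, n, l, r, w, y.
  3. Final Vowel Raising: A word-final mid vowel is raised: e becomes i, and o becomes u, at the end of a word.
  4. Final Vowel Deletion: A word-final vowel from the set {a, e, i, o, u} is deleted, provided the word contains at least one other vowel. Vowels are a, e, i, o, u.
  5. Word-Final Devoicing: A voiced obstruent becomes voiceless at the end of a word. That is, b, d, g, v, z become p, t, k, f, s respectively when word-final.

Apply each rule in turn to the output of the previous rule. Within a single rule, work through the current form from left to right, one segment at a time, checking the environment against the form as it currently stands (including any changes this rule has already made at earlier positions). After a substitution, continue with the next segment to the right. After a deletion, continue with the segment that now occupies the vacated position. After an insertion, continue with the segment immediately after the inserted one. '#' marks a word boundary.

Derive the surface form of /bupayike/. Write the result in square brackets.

[bubayik]

1 Voicing Between Vowels: [bupayike] → [bubayige]
2 Geminate Reduction: no change — [bubayige]
3 Final Vowel Raising: [bubayige] → [bubayigi]
4 Final Vowel Deletion: [bubayigi] → [bubayig]
5 Word-Final Devoicing: [bubayig] → [bubayik]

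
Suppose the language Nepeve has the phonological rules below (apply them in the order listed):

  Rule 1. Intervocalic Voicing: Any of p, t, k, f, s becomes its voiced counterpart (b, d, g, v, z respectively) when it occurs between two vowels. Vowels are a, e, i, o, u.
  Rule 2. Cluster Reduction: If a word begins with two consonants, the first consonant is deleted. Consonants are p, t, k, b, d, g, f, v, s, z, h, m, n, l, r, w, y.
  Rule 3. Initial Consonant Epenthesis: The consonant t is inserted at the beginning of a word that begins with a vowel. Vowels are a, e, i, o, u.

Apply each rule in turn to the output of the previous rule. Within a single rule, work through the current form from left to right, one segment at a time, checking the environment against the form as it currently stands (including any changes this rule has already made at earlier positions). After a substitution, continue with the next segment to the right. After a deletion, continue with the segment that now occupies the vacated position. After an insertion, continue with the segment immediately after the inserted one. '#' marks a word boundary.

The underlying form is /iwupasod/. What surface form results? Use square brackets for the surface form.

Rule 1 Intervocalic Voicing: [iwupasod] → [iwubazod]
Rule 2 Cluster Reduction: no change — [iwubazod]
Rule 3 Initial Consonant Epenthesis: [iwubazod] → [tiwubazod]

[tiwubazod]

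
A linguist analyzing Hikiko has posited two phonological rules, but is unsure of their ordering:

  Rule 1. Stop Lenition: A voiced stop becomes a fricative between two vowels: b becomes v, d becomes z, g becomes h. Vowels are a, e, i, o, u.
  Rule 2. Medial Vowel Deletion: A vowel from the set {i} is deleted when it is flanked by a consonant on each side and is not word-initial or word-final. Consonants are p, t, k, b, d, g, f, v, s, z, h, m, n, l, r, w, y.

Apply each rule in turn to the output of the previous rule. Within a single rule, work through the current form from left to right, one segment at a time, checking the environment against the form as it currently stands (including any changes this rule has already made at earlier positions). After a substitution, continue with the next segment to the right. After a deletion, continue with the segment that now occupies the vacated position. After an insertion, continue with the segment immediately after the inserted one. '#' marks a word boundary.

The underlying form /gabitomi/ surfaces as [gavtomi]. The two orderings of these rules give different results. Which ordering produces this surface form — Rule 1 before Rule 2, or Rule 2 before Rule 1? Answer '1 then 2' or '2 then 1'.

Order 1 then 2:
  1 Stop Lenition: [gabitomi] → [gavitomi]
  2 Medial Vowel Deletion: [gavitomi] → [gavtomi]
  result: [gavtomi]
Order 2 then 1:
  2 Medial Vowel Deletion: [gabitomi] → [gabtomi]
  1 Stop Lenition: no change — [gabtomi]
  result: [gabtomi]

1 then 2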